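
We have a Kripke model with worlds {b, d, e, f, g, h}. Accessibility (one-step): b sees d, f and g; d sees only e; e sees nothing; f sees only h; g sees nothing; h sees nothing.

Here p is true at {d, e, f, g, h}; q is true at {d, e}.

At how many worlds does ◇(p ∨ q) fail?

3

b: successors {d, f, g}; p ∨ q there: d:T, f:T, g:T. ✓
d: successors {e}; p ∨ q there: e:T. ✓
e: no successors, so ◇(p ∨ q) fails. ✗
f: successors {h}; p ∨ q there: h:T. ✓
g: no successors, so ◇(p ∨ q) fails. ✗
h: no successors, so ◇(p ∨ q) fails. ✗
Satisfying worlds: {b, d, f}.
So ◇(p ∨ q) fails at the other 3 worlds.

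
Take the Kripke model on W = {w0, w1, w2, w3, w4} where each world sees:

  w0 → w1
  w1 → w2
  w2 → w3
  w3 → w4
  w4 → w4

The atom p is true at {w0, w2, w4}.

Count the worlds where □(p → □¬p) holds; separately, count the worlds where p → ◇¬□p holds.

For □(p → □¬p):
w0: successors {w1}; p → □¬p there: w1:T. ✓
w1: successors {w2}; p → □¬p there: w2:T. ✓
w2: successors {w3}; p → □¬p there: w3:T. ✓
w3: successors {w4}; p → □¬p there: w4:F. ✗
w4: successors {w4}; p → □¬p there: w4:F. ✗
— 3 worlds.
For p → ◇¬□p:
w0: p is T, ◇¬□p is F. ✗
w1: p is F, ◇¬□p is T. ✓
w2: p is T, ◇¬□p is F. ✗
w3: p is F, ◇¬□p is F. ✓
w4: p is T, ◇¬□p is F. ✗
— 2 worlds.

3 and 2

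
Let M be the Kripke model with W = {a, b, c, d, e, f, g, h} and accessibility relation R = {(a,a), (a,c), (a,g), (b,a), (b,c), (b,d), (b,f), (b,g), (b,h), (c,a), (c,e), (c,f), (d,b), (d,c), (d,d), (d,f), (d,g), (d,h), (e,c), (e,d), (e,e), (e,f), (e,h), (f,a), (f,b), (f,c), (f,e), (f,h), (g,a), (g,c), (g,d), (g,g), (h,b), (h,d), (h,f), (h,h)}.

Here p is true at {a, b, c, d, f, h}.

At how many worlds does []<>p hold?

a: successors {a, c, g}; <>p there: a:T, c:T, g:T. ✓
b: successors {a, c, d, f, g, h}; <>p there: a:T, c:T, d:T, f:T, g:T, h:T. ✓
c: successors {a, e, f}; <>p there: a:T, e:T, f:T. ✓
d: successors {b, c, d, f, g, h}; <>p there: b:T, c:T, d:T, f:T, g:T, h:T. ✓
e: successors {c, d, e, f, h}; <>p there: c:T, d:T, e:T, f:T, h:T. ✓
f: successors {a, b, c, e, h}; <>p there: a:T, b:T, c:T, e:T, h:T. ✓
g: successors {a, c, d, g}; <>p there: a:T, c:T, d:T, g:T. ✓
h: successors {b, d, f, h}; <>p there: b:T, d:T, f:T, h:T. ✓
Satisfying worlds: {a, b, c, d, e, f, g, h}.

8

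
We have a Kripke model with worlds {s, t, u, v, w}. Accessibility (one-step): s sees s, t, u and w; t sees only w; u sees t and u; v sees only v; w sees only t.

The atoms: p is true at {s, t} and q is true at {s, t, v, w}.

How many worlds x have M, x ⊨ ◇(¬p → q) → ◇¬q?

s: ◇(¬p → q) is T, ◇¬q is T. ✓
t: ◇(¬p → q) is T, ◇¬q is F. ✗
u: ◇(¬p → q) is T, ◇¬q is T. ✓
v: ◇(¬p → q) is T, ◇¬q is F. ✗
w: ◇(¬p → q) is T, ◇¬q is F. ✗
Satisfying worlds: {s, u}.

2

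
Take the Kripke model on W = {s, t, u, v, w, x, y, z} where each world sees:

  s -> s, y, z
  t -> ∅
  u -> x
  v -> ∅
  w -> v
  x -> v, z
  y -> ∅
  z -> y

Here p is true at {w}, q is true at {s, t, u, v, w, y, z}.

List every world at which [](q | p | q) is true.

s: successors {s, y, z}; q | p | q there: s:T, y:T, z:T. ✓
t: no successors, so [](q | p | q) holds vacuously. ✓
u: successors {x}; q | p | q there: x:F. ✗
v: no successors, so [](q | p | q) holds vacuously. ✓
w: successors {v}; q | p | q there: v:T. ✓
x: successors {v, z}; q | p | q there: v:T, z:T. ✓
y: no successors, so [](q | p | q) holds vacuously. ✓
z: successors {y}; q | p | q there: y:T. ✓

{s, t, v, w, x, y, z}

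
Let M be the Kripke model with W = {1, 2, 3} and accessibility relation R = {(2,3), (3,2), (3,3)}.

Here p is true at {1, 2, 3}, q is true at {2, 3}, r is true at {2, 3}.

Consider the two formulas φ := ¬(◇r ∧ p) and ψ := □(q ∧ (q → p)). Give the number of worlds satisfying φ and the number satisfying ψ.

For ¬(◇r ∧ p):
1: ◇r ∧ p is F. ✓
2: ◇r ∧ p is T. ✗
3: ◇r ∧ p is T. ✗
— 1 world.
For □(q ∧ (q → p)):
1: no successors, so □(q ∧ (q → p)) holds vacuously. ✓
2: successors {3}; q ∧ (q → p) there: 3:T. ✓
3: successors {2, 3}; q ∧ (q → p) there: 2:T, 3:T. ✓
— 3 worlds.

1 and 3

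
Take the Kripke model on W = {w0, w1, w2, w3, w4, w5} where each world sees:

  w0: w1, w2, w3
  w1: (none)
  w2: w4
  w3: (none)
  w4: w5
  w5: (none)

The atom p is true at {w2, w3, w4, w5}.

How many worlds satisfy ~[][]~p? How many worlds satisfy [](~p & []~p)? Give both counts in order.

For ~[][]~p:
w0: [][]~p is F. ✓
w1: [][]~p is T. ✗
w2: [][]~p is F. ✓
w3: [][]~p is T. ✗
w4: [][]~p is T. ✗
w5: [][]~p is T. ✗
— 2 worlds.
For [](~p & []~p):
w0: successors {w1, w2, w3}; ~p & []~p there: w1:T, w2:F, w3:F. ✗
w1: no successors, so [](~p & []~p) holds vacuously. ✓
w2: successors {w4}; ~p & []~p there: w4:F. ✗
w3: no successors, so [](~p & []~p) holds vacuously. ✓
w4: successors {w5}; ~p & []~p there: w5:F. ✗
w5: no successors, so [](~p & []~p) holds vacuously. ✓
— 3 worlds.

2 and 3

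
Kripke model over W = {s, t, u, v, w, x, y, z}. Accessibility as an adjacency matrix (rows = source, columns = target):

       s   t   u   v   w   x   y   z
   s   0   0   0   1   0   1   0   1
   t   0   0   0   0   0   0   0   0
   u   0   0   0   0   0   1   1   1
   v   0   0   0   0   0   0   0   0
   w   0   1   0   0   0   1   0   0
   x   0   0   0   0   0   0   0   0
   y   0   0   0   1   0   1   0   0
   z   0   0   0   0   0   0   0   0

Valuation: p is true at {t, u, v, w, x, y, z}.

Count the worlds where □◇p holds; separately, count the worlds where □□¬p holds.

For □◇p:
s: successors {v, x, z}; ◇p there: v:F, x:F, z:F. ✗
t: no successors, so □◇p holds vacuously. ✓
u: successors {x, y, z}; ◇p there: x:F, y:T, z:F. ✗
v: no successors, so □◇p holds vacuously. ✓
w: successors {t, x}; ◇p there: t:F, x:F. ✗
x: no successors, so □◇p holds vacuously. ✓
y: successors {v, x}; ◇p there: v:F, x:F. ✗
z: no successors, so □◇p holds vacuously. ✓
— 4 worlds.
For □□¬p:
s: successors {v, x, z}; □¬p there: v:T, x:T, z:T. ✓
t: no successors, so □□¬p holds vacuously. ✓
u: successors {x, y, z}; □¬p there: x:T, y:F, z:T. ✗
v: no successors, so □□¬p holds vacuously. ✓
w: successors {t, x}; □¬p there: t:T, x:T. ✓
x: no successors, so □□¬p holds vacuously. ✓
y: successors {v, x}; □¬p there: v:T, x:T. ✓
z: no successors, so □□¬p holds vacuously. ✓
— 7 worlds.

4 and 7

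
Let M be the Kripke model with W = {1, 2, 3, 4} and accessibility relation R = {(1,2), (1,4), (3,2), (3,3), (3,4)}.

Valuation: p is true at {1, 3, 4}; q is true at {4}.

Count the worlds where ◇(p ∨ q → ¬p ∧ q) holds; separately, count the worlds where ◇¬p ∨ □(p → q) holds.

For ◇(p ∨ q → ¬p ∧ q):
1: successors {2, 4}; p ∨ q → ¬p ∧ q there: 2:T, 4:F. ✓
2: no successors, so ◇(p ∨ q → ¬p ∧ q) fails. ✗
3: successors {2, 3, 4}; p ∨ q → ¬p ∧ q there: 2:T, 3:F, 4:F. ✓
4: no successors, so ◇(p ∨ q → ¬p ∧ q) fails. ✗
— 2 worlds.
For ◇¬p ∨ □(p → q):
1: ◇¬p is T, □(p → q) is T. ✓
2: ◇¬p is F, □(p → q) is T. ✓
3: ◇¬p is T, □(p → q) is F. ✓
4: ◇¬p is F, □(p → q) is T. ✓
— 4 worlds.

2 and 4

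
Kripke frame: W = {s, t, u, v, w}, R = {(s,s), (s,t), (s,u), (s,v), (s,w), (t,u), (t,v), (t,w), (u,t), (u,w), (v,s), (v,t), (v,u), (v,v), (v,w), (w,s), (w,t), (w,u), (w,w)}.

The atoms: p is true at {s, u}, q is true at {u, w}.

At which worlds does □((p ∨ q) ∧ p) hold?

s: successors {s, t, u, v, w}; (p ∨ q) ∧ p there: s:T, t:F, u:T, v:F, w:F. ✗
t: successors {u, v, w}; (p ∨ q) ∧ p there: u:T, v:F, w:F. ✗
u: successors {t, w}; (p ∨ q) ∧ p there: t:F, w:F. ✗
v: successors {s, t, u, v, w}; (p ∨ q) ∧ p there: s:T, t:F, u:T, v:F, w:F. ✗
w: successors {s, t, u, w}; (p ∨ q) ∧ p there: s:T, t:F, u:T, w:F. ✗

∅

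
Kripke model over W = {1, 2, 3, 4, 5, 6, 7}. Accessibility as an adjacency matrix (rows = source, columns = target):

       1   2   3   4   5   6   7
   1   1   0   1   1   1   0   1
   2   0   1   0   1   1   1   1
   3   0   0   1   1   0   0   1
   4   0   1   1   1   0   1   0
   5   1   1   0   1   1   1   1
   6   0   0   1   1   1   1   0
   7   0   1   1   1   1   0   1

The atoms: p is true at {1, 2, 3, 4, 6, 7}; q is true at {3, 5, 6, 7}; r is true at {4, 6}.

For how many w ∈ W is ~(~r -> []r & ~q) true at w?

1: ~r -> []r & ~q is F. ✓
2: ~r -> []r & ~q is F. ✓
3: ~r -> []r & ~q is F. ✓
4: ~r -> []r & ~q is T. ✗
5: ~r -> []r & ~q is F. ✓
6: ~r -> []r & ~q is T. ✗
7: ~r -> []r & ~q is F. ✓
Satisfying worlds: {1, 2, 3, 5, 7}.

5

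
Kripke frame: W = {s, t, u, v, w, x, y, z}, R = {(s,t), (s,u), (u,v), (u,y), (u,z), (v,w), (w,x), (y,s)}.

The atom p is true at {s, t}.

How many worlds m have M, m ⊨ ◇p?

2

s: successors {t, u}; p there: t:T, u:F. ✓
t: no successors, so ◇p fails. ✗
u: successors {v, y, z}; p there: v:F, y:F, z:F. ✗
v: successors {w}; p there: w:F. ✗
w: successors {x}; p there: x:F. ✗
x: no successors, so ◇p fails. ✗
y: successors {s}; p there: s:T. ✓
z: no successors, so ◇p fails. ✗
Satisfying worlds: {s, y}.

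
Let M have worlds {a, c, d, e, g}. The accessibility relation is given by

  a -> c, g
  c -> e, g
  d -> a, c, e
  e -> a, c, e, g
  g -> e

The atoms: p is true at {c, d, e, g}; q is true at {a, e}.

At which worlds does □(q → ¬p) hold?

a: successors {c, g}; q → ¬p there: c:T, g:T. ✓
c: successors {e, g}; q → ¬p there: e:F, g:T. ✗
d: successors {a, c, e}; q → ¬p there: a:T, c:T, e:F. ✗
e: successors {a, c, e, g}; q → ¬p there: a:T, c:T, e:F, g:T. ✗
g: successors {e}; q → ¬p there: e:F. ✗

{a}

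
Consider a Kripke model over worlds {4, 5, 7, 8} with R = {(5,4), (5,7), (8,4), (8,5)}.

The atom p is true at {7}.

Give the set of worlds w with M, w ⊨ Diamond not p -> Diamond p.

4: Diamond not p is F, Diamond p is F. ✓
5: Diamond not p is T, Diamond p is T. ✓
7: Diamond not p is F, Diamond p is F. ✓
8: Diamond not p is T, Diamond p is F. ✗

{4, 5, 7}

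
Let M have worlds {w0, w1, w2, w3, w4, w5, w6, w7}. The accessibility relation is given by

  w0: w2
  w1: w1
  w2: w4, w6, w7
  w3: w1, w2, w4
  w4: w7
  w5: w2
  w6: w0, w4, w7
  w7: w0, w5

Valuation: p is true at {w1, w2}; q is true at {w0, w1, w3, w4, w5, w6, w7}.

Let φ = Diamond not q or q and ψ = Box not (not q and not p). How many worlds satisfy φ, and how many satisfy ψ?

7 and 8

For Diamond not q or q:
w0: Diamond not q is T, q is T. ✓
w1: Diamond not q is F, q is T. ✓
w2: Diamond not q is F, q is F. ✗
w3: Diamond not q is T, q is T. ✓
w4: Diamond not q is F, q is T. ✓
w5: Diamond not q is T, q is T. ✓
w6: Diamond not q is F, q is T. ✓
w7: Diamond not q is F, q is T. ✓
— 7 worlds.
For Box not (not q and not p):
w0: successors {w2}; not (not q and not p) there: w2:T. ✓
w1: successors {w1}; not (not q and not p) there: w1:T. ✓
w2: successors {w4, w6, w7}; not (not q and not p) there: w4:T, w6:T, w7:T. ✓
w3: successors {w1, w2, w4}; not (not q and not p) there: w1:T, w2:T, w4:T. ✓
w4: successors {w7}; not (not q and not p) there: w7:T. ✓
w5: successors {w2}; not (not q and not p) there: w2:T. ✓
w6: successors {w0, w4, w7}; not (not q and not p) there: w0:T, w4:T, w7:T. ✓
w7: successors {w0, w5}; not (not q and not p) there: w0:T, w5:T. ✓
— 8 worlds.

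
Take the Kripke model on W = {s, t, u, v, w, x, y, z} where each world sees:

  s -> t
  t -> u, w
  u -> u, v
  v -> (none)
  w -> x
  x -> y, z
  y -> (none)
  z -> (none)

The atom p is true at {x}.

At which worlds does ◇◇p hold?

{t}

s: successors {t}; ◇p there: t:F. ✗
t: successors {u, w}; ◇p there: u:F, w:T. ✓
u: successors {u, v}; ◇p there: u:F, v:F. ✗
v: no successors, so ◇◇p fails. ✗
w: successors {x}; ◇p there: x:F. ✗
x: successors {y, z}; ◇p there: y:F, z:F. ✗
y: no successors, so ◇◇p fails. ✗
z: no successors, so ◇◇p fails. ✗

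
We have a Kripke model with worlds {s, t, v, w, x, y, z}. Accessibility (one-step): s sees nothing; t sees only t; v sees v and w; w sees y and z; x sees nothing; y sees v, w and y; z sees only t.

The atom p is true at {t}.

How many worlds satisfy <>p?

s: no successors, so <>p fails. ✗
t: successors {t}; p there: t:T. ✓
v: successors {v, w}; p there: v:F, w:F. ✗
w: successors {y, z}; p there: y:F, z:F. ✗
x: no successors, so <>p fails. ✗
y: successors {v, w, y}; p there: v:F, w:F, y:F. ✗
z: successors {t}; p there: t:T. ✓
Satisfying worlds: {t, z}.

2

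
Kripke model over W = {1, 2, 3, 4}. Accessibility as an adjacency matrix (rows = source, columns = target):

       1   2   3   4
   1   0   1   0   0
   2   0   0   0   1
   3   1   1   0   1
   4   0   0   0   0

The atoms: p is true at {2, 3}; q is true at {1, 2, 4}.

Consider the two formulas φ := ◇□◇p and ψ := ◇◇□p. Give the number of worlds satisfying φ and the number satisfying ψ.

For ◇□◇p:
1: successors {2}; □◇p there: 2:F. ✗
2: successors {4}; □◇p there: 4:T. ✓
3: successors {1, 2, 4}; □◇p there: 1:F, 2:F, 4:T. ✓
4: no successors, so ◇□◇p fails. ✗
— 2 worlds.
For ◇◇□p:
1: successors {2}; ◇□p there: 2:T. ✓
2: successors {4}; ◇□p there: 4:F. ✗
3: successors {1, 2, 4}; ◇□p there: 1:F, 2:T, 4:F. ✓
4: no successors, so ◇◇□p fails. ✗
— 2 worlds.

2 and 2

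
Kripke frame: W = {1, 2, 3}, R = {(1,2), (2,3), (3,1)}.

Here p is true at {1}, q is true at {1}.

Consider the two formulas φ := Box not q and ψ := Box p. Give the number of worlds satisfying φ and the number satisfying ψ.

For Box not q:
1: successors {2}; not q there: 2:T. ✓
2: successors {3}; not q there: 3:T. ✓
3: successors {1}; not q there: 1:F. ✗
— 2 worlds.
For Box p:
1: successors {2}; p there: 2:F. ✗
2: successors {3}; p there: 3:F. ✗
3: successors {1}; p there: 1:T. ✓
— 1 world.

2 and 1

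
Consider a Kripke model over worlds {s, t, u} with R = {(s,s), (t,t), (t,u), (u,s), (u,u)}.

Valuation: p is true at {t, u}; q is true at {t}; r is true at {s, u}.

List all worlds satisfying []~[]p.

s: successors {s}; ~[]p there: s:T. ✓
t: successors {t, u}; ~[]p there: t:F, u:T. ✗
u: successors {s, u}; ~[]p there: s:T, u:T. ✓

{s, u}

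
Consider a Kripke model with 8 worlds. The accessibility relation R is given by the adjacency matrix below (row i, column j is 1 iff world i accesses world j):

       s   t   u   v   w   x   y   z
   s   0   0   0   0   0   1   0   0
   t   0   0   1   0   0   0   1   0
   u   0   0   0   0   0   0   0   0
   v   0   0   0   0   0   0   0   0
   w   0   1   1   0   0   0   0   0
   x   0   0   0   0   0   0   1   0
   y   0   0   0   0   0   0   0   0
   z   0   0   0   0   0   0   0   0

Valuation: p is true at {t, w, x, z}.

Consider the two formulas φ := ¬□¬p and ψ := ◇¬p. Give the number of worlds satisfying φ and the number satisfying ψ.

For ¬□¬p:
s: □¬p is F. ✓
t: □¬p is T. ✗
u: □¬p is T. ✗
v: □¬p is T. ✗
w: □¬p is F. ✓
x: □¬p is T. ✗
y: □¬p is T. ✗
z: □¬p is T. ✗
— 2 worlds.
For ◇¬p:
s: successors {x}; ¬p there: x:F. ✗
t: successors {u, y}; ¬p there: u:T, y:T. ✓
u: no successors, so ◇¬p fails. ✗
v: no successors, so ◇¬p fails. ✗
w: successors {t, u}; ¬p there: t:F, u:T. ✓
x: successors {y}; ¬p there: y:T. ✓
y: no successors, so ◇¬p fails. ✗
z: no successors, so ◇¬p fails. ✗
— 3 worlds.

2 and 3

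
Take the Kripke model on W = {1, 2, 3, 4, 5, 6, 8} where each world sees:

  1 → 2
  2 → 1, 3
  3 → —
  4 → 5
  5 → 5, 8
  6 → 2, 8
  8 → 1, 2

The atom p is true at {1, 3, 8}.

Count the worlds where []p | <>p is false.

2

1: []p is F, <>p is F. ✗
2: []p is T, <>p is T. ✓
3: []p is T, <>p is F. ✓
4: []p is F, <>p is F. ✗
5: []p is F, <>p is T. ✓
6: []p is F, <>p is T. ✓
8: []p is F, <>p is T. ✓
Satisfying worlds: {2, 3, 5, 6, 8}.
So []p | <>p fails at the other 2 worlds.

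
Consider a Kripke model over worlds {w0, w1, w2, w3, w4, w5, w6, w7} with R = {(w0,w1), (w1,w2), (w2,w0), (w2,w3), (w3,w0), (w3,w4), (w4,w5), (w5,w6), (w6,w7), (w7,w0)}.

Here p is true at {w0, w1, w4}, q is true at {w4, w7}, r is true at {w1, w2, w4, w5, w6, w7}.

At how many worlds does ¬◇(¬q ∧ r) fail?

w0: ◇(¬q ∧ r) is T. ✗
w1: ◇(¬q ∧ r) is T. ✗
w2: ◇(¬q ∧ r) is F. ✓
w3: ◇(¬q ∧ r) is F. ✓
w4: ◇(¬q ∧ r) is T. ✗
w5: ◇(¬q ∧ r) is T. ✗
w6: ◇(¬q ∧ r) is F. ✓
w7: ◇(¬q ∧ r) is F. ✓
Satisfying worlds: {w2, w3, w6, w7}.
So ¬◇(¬q ∧ r) fails at the other 4 worlds.

4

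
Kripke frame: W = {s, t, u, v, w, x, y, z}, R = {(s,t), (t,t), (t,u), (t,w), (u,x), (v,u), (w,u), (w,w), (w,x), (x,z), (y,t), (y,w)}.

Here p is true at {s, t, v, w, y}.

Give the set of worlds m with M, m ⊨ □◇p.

s: successors {t}; ◇p there: t:T. ✓
t: successors {t, u, w}; ◇p there: t:T, u:F, w:T. ✗
u: successors {x}; ◇p there: x:F. ✗
v: successors {u}; ◇p there: u:F. ✗
w: successors {u, w, x}; ◇p there: u:F, w:T, x:F. ✗
x: successors {z}; ◇p there: z:F. ✗
y: successors {t, w}; ◇p there: t:T, w:T. ✓
z: no successors, so □◇p holds vacuously. ✓

{s, y, z}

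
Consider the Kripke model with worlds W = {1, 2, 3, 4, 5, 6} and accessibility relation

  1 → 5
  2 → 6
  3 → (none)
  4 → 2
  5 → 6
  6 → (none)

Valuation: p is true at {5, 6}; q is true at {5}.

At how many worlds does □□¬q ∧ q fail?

5

1: □□¬q is T, q is F. ✗
2: □□¬q is T, q is F. ✗
3: □□¬q is T, q is F. ✗
4: □□¬q is T, q is F. ✗
5: □□¬q is T, q is T. ✓
6: □□¬q is T, q is F. ✗
Satisfying worlds: {5}.
So □□¬q ∧ q fails at the other 5 worlds.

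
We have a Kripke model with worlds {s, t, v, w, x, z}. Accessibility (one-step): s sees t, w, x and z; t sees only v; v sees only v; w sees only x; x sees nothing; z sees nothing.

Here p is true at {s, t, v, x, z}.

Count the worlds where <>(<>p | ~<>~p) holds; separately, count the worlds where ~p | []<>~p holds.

For <>(<>p | ~<>~p):
s: successors {t, w, x, z}; <>p | ~<>~p there: t:T, w:T, x:T, z:T. ✓
t: successors {v}; <>p | ~<>~p there: v:T. ✓
v: successors {v}; <>p | ~<>~p there: v:T. ✓
w: successors {x}; <>p | ~<>~p there: x:T. ✓
x: no successors, so <>(<>p | ~<>~p) fails. ✗
z: no successors, so <>(<>p | ~<>~p) fails. ✗
— 4 worlds.
For ~p | []<>~p:
s: ~p is F, []<>~p is F. ✗
t: ~p is F, []<>~p is F. ✗
v: ~p is F, []<>~p is F. ✗
w: ~p is T, []<>~p is F. ✓
x: ~p is F, []<>~p is T. ✓
z: ~p is F, []<>~p is T. ✓
— 3 worlds.

4 and 3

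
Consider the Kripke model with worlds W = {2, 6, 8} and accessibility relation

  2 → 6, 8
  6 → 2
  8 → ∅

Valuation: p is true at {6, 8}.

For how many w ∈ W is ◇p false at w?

2: successors {6, 8}; p there: 6:T, 8:T. ✓
6: successors {2}; p there: 2:F. ✗
8: no successors, so ◇p fails. ✗
Satisfying worlds: {2}.
So ◇p fails at the other 2 worlds.

2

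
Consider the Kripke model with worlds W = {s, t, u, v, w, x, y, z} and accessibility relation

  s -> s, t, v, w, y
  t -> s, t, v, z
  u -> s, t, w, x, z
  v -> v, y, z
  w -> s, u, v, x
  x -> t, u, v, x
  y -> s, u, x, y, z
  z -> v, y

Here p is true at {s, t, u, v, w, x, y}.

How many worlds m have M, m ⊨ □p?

4

s: successors {s, t, v, w, y}; p there: s:T, t:T, v:T, w:T, y:T. ✓
t: successors {s, t, v, z}; p there: s:T, t:T, v:T, z:F. ✗
u: successors {s, t, w, x, z}; p there: s:T, t:T, w:T, x:T, z:F. ✗
v: successors {v, y, z}; p there: v:T, y:T, z:F. ✗
w: successors {s, u, v, x}; p there: s:T, u:T, v:T, x:T. ✓
x: successors {t, u, v, x}; p there: t:T, u:T, v:T, x:T. ✓
y: successors {s, u, x, y, z}; p there: s:T, u:T, x:T, y:T, z:F. ✗
z: successors {v, y}; p there: v:T, y:T. ✓
Satisfying worlds: {s, w, x, z}.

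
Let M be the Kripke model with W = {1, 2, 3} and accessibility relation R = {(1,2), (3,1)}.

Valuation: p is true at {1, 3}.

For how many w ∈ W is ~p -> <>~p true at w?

2

1: ~p is F, <>~p is T. ✓
2: ~p is T, <>~p is F. ✗
3: ~p is F, <>~p is F. ✓
Satisfying worlds: {1, 3}.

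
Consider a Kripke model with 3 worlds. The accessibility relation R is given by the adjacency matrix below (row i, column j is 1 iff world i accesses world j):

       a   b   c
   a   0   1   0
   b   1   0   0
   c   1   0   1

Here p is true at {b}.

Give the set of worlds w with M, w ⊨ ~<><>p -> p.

a: ~<><>p is T, p is F. ✗
b: ~<><>p is F, p is T. ✓
c: ~<><>p is F, p is F. ✓

{b, c}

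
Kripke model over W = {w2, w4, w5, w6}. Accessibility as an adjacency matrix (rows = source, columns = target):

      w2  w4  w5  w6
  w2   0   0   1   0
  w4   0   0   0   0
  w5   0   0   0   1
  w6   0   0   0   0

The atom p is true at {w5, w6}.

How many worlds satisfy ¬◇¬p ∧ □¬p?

w2: ¬◇¬p is T, □¬p is F. ✗
w4: ¬◇¬p is T, □¬p is T. ✓
w5: ¬◇¬p is T, □¬p is F. ✗
w6: ¬◇¬p is T, □¬p is T. ✓
Satisfying worlds: {w4, w6}.

2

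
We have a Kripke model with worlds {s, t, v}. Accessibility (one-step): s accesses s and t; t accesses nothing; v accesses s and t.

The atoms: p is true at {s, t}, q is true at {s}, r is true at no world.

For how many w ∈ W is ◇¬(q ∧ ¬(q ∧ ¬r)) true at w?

2

s: successors {s, t}; ¬(q ∧ ¬(q ∧ ¬r)) there: s:T, t:T. ✓
t: no successors, so ◇¬(q ∧ ¬(q ∧ ¬r)) fails. ✗
v: successors {s, t}; ¬(q ∧ ¬(q ∧ ¬r)) there: s:T, t:T. ✓
Satisfying worlds: {s, v}.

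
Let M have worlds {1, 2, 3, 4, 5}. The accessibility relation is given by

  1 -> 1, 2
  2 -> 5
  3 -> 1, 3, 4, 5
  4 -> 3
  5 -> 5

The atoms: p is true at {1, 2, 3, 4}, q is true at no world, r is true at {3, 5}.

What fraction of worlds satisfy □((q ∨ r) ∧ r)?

1: successors {1, 2}; (q ∨ r) ∧ r there: 1:F, 2:F. ✗
2: successors {5}; (q ∨ r) ∧ r there: 5:T. ✓
3: successors {1, 3, 4, 5}; (q ∨ r) ∧ r there: 1:F, 3:T, 4:F, 5:T. ✗
4: successors {3}; (q ∨ r) ∧ r there: 3:T. ✓
5: successors {5}; (q ∨ r) ∧ r there: 5:T. ✓
That's 3 of 5 worlds, so 3/5.

3/5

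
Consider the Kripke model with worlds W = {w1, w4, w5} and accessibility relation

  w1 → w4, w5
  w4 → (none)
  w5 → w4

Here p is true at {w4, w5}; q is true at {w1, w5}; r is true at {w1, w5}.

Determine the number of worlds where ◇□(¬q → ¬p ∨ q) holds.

2

w1: successors {w4, w5}; □(¬q → ¬p ∨ q) there: w4:T, w5:F. ✓
w4: no successors, so ◇□(¬q → ¬p ∨ q) fails. ✗
w5: successors {w4}; □(¬q → ¬p ∨ q) there: w4:T. ✓
Satisfying worlds: {w1, w5}.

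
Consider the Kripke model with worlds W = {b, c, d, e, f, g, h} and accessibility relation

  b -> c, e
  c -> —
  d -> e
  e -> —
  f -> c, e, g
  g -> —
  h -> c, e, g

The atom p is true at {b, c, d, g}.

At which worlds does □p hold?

{c, e, g}

b: successors {c, e}; p there: c:T, e:F. ✗
c: no successors, so □p holds vacuously. ✓
d: successors {e}; p there: e:F. ✗
e: no successors, so □p holds vacuously. ✓
f: successors {c, e, g}; p there: c:T, e:F, g:T. ✗
g: no successors, so □p holds vacuously. ✓
h: successors {c, e, g}; p there: c:T, e:F, g:T. ✗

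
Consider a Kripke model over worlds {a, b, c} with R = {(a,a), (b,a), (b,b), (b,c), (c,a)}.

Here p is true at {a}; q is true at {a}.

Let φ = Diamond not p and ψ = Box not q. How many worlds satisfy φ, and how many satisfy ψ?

1 and 0

For Diamond not p:
a: successors {a}; not p there: a:F. ✗
b: successors {a, b, c}; not p there: a:F, b:T, c:T. ✓
c: successors {a}; not p there: a:F. ✗
— 1 world.
For Box not q:
a: successors {a}; not q there: a:F. ✗
b: successors {a, b, c}; not q there: a:F, b:T, c:T. ✗
c: successors {a}; not q there: a:F. ✗
— 0 worlds.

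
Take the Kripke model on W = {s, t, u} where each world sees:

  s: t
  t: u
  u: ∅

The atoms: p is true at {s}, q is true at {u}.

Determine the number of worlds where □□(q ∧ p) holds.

2

s: successors {t}; □(q ∧ p) there: t:F. ✗
t: successors {u}; □(q ∧ p) there: u:T. ✓
u: no successors, so □□(q ∧ p) holds vacuously. ✓
Satisfying worlds: {t, u}.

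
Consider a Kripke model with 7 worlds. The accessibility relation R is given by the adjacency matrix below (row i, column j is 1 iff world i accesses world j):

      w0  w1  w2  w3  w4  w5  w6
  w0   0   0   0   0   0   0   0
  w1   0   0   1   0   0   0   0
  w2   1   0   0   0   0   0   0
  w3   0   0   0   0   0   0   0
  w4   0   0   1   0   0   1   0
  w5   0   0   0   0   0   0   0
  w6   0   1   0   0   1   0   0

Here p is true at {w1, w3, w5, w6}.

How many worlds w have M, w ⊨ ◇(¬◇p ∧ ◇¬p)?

3

w0: no successors, so ◇(¬◇p ∧ ◇¬p) fails. ✗
w1: successors {w2}; ¬◇p ∧ ◇¬p there: w2:T. ✓
w2: successors {w0}; ¬◇p ∧ ◇¬p there: w0:F. ✗
w3: no successors, so ◇(¬◇p ∧ ◇¬p) fails. ✗
w4: successors {w2, w5}; ¬◇p ∧ ◇¬p there: w2:T, w5:F. ✓
w5: no successors, so ◇(¬◇p ∧ ◇¬p) fails. ✗
w6: successors {w1, w4}; ¬◇p ∧ ◇¬p there: w1:T, w4:F. ✓
Satisfying worlds: {w1, w4, w6}.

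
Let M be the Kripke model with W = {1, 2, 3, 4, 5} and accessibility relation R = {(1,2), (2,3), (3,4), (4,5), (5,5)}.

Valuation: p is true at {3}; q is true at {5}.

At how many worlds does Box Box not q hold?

2

1: successors {2}; Box not q there: 2:T. ✓
2: successors {3}; Box not q there: 3:T. ✓
3: successors {4}; Box not q there: 4:F. ✗
4: successors {5}; Box not q there: 5:F. ✗
5: successors {5}; Box not q there: 5:F. ✗
Satisfying worlds: {1, 2}.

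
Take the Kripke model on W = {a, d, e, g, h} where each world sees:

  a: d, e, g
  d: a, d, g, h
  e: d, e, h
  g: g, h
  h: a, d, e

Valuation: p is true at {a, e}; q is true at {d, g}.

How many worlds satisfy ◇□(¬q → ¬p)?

3

a: successors {d, e, g}; □(¬q → ¬p) there: d:F, e:F, g:T. ✓
d: successors {a, d, g, h}; □(¬q → ¬p) there: a:F, d:F, g:T, h:F. ✓
e: successors {d, e, h}; □(¬q → ¬p) there: d:F, e:F, h:F. ✗
g: successors {g, h}; □(¬q → ¬p) there: g:T, h:F. ✓
h: successors {a, d, e}; □(¬q → ¬p) there: a:F, d:F, e:F. ✗
Satisfying worlds: {a, d, g}.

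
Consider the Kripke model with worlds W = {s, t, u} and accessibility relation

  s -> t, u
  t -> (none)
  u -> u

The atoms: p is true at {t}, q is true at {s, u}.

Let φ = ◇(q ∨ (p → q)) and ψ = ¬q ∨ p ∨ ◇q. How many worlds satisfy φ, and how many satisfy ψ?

For ◇(q ∨ (p → q)):
s: successors {t, u}; q ∨ (p → q) there: t:F, u:T. ✓
t: no successors, so ◇(q ∨ (p → q)) fails. ✗
u: successors {u}; q ∨ (p → q) there: u:T. ✓
— 2 worlds.
For ¬q ∨ p ∨ ◇q:
s: ¬q ∨ p is F, ◇q is T. ✓
t: ¬q ∨ p is T, ◇q is F. ✓
u: ¬q ∨ p is F, ◇q is T. ✓
— 3 worlds.

2 and 3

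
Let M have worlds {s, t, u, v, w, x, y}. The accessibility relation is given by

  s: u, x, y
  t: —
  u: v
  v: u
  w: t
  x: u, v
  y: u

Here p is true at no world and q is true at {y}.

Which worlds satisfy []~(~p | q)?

{t}

s: successors {u, x, y}; ~(~p | q) there: u:F, x:F, y:F. ✗
t: no successors, so []~(~p | q) holds vacuously. ✓
u: successors {v}; ~(~p | q) there: v:F. ✗
v: successors {u}; ~(~p | q) there: u:F. ✗
w: successors {t}; ~(~p | q) there: t:F. ✗
x: successors {u, v}; ~(~p | q) there: u:F, v:F. ✗
y: successors {u}; ~(~p | q) there: u:F. ✗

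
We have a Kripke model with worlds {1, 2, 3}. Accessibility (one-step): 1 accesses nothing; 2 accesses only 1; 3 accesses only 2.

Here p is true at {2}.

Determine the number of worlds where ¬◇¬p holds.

1: ◇¬p is F. ✓
2: ◇¬p is T. ✗
3: ◇¬p is F. ✓
Satisfying worlds: {1, 3}.

2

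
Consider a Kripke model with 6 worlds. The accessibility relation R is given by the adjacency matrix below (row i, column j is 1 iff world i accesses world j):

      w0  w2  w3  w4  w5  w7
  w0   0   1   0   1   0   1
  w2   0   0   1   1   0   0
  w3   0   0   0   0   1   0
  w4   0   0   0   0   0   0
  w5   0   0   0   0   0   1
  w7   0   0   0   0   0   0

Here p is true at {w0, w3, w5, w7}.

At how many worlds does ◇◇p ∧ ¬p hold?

1

w0: ◇◇p is T, ¬p is F. ✗
w2: ◇◇p is T, ¬p is T. ✓
w3: ◇◇p is T, ¬p is F. ✗
w4: ◇◇p is F, ¬p is T. ✗
w5: ◇◇p is F, ¬p is F. ✗
w7: ◇◇p is F, ¬p is F. ✗
Satisfying worlds: {w2}.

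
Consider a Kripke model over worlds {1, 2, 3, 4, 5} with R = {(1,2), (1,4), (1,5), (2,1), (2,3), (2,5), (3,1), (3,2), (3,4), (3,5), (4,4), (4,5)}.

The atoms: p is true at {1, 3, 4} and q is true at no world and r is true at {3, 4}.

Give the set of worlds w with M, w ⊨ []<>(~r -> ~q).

1: successors {2, 4, 5}; <>(~r -> ~q) there: 2:T, 4:T, 5:F. ✗
2: successors {1, 3, 5}; <>(~r -> ~q) there: 1:T, 3:T, 5:F. ✗
3: successors {1, 2, 4, 5}; <>(~r -> ~q) there: 1:T, 2:T, 4:T, 5:F. ✗
4: successors {4, 5}; <>(~r -> ~q) there: 4:T, 5:F. ✗
5: no successors, so []<>(~r -> ~q) holds vacuously. ✓

{5}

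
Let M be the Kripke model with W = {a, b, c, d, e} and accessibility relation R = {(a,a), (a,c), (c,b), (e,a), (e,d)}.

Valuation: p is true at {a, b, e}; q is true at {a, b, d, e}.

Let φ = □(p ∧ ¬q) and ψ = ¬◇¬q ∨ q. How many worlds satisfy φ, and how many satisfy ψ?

For □(p ∧ ¬q):
a: successors {a, c}; p ∧ ¬q there: a:F, c:F. ✗
b: no successors, so □(p ∧ ¬q) holds vacuously. ✓
c: successors {b}; p ∧ ¬q there: b:F. ✗
d: no successors, so □(p ∧ ¬q) holds vacuously. ✓
e: successors {a, d}; p ∧ ¬q there: a:F, d:F. ✗
— 2 worlds.
For ¬◇¬q ∨ q:
a: ¬◇¬q is F, q is T. ✓
b: ¬◇¬q is T, q is T. ✓
c: ¬◇¬q is T, q is F. ✓
d: ¬◇¬q is T, q is T. ✓
e: ¬◇¬q is T, q is T. ✓
— 5 worlds.

2 and 5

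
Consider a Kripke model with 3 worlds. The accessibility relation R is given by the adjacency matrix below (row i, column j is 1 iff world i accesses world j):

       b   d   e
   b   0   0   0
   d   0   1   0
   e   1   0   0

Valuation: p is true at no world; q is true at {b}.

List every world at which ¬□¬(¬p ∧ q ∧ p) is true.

∅

b: □¬(¬p ∧ q ∧ p) is T. ✗
d: □¬(¬p ∧ q ∧ p) is T. ✗
e: □¬(¬p ∧ q ∧ p) is T. ✗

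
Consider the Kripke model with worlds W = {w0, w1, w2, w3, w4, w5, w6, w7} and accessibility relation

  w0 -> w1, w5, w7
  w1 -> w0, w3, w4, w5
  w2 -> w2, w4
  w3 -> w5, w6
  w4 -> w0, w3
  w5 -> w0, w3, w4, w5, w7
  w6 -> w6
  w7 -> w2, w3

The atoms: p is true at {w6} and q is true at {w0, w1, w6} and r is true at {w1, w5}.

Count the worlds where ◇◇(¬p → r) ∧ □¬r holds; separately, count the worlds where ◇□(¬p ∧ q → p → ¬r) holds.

For ◇◇(¬p → r) ∧ □¬r:
w0: ◇◇(¬p → r) is T, □¬r is F. ✗
w1: ◇◇(¬p → r) is T, □¬r is F. ✗
w2: ◇◇(¬p → r) is F, □¬r is T. ✗
w3: ◇◇(¬p → r) is T, □¬r is F. ✗
w4: ◇◇(¬p → r) is T, □¬r is T. ✓
w5: ◇◇(¬p → r) is T, □¬r is F. ✗
w6: ◇◇(¬p → r) is T, □¬r is T. ✓
w7: ◇◇(¬p → r) is T, □¬r is T. ✓
— 3 worlds.
For ◇□(¬p ∧ q → p → ¬r):
w0: successors {w1, w5, w7}; □(¬p ∧ q → p → ¬r) there: w1:T, w5:T, w7:T. ✓
w1: successors {w0, w3, w4, w5}; □(¬p ∧ q → p → ¬r) there: w0:T, w3:T, w4:T, w5:T. ✓
w2: successors {w2, w4}; □(¬p ∧ q → p → ¬r) there: w2:T, w4:T. ✓
w3: successors {w5, w6}; □(¬p ∧ q → p → ¬r) there: w5:T, w6:T. ✓
w4: successors {w0, w3}; □(¬p ∧ q → p → ¬r) there: w0:T, w3:T. ✓
w5: successors {w0, w3, w4, w5, w7}; □(¬p ∧ q → p → ¬r) there: w0:T, w3:T, w4:T, w5:T, w7:T. ✓
w6: successors {w6}; □(¬p ∧ q → p → ¬r) there: w6:T. ✓
w7: successors {w2, w3}; □(¬p ∧ q → p → ¬r) there: w2:T, w3:T. ✓
— 8 worlds.

3 and 8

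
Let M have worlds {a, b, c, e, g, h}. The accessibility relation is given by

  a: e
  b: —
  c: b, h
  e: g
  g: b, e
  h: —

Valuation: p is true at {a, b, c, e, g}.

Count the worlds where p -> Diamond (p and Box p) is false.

a: p is T, Diamond (p and Box p) is T. ✓
b: p is T, Diamond (p and Box p) is F. ✗
c: p is T, Diamond (p and Box p) is T. ✓
e: p is T, Diamond (p and Box p) is T. ✓
g: p is T, Diamond (p and Box p) is T. ✓
h: p is F, Diamond (p and Box p) is F. ✓
Satisfying worlds: {a, c, e, g, h}.
So p -> Diamond (p and Box p) fails at the other 1 world.

1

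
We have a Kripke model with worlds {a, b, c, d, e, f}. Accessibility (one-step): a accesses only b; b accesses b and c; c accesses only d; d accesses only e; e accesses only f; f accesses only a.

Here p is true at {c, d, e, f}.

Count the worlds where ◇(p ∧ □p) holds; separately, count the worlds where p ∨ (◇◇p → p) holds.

For ◇(p ∧ □p):
a: successors {b}; p ∧ □p there: b:F. ✗
b: successors {b, c}; p ∧ □p there: b:F, c:T. ✓
c: successors {d}; p ∧ □p there: d:T. ✓
d: successors {e}; p ∧ □p there: e:T. ✓
e: successors {f}; p ∧ □p there: f:F. ✗
f: successors {a}; p ∧ □p there: a:F. ✗
— 3 worlds.
For p ∨ (◇◇p → p):
a: p is F, ◇◇p → p is F. ✗
b: p is F, ◇◇p → p is F. ✗
c: p is T, ◇◇p → p is T. ✓
d: p is T, ◇◇p → p is T. ✓
e: p is T, ◇◇p → p is T. ✓
f: p is T, ◇◇p → p is T. ✓
— 4 worlds.

3 and 4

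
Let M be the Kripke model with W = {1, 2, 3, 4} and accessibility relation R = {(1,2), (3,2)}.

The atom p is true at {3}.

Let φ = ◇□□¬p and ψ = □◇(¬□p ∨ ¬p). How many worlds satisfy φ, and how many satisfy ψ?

For ◇□□¬p:
1: successors {2}; □□¬p there: 2:T. ✓
2: no successors, so ◇□□¬p fails. ✗
3: successors {2}; □□¬p there: 2:T. ✓
4: no successors, so ◇□□¬p fails. ✗
— 2 worlds.
For □◇(¬□p ∨ ¬p):
1: successors {2}; ◇(¬□p ∨ ¬p) there: 2:F. ✗
2: no successors, so □◇(¬□p ∨ ¬p) holds vacuously. ✓
3: successors {2}; ◇(¬□p ∨ ¬p) there: 2:F. ✗
4: no successors, so □◇(¬□p ∨ ¬p) holds vacuously. ✓
— 2 worlds.

2 and 2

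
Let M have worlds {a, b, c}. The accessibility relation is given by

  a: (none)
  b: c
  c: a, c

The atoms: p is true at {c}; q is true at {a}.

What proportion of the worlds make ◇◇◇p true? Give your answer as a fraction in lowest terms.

2/3

a: no successors, so ◇◇◇p fails. ✗
b: successors {c}; ◇◇p there: c:T. ✓
c: successors {a, c}; ◇◇p there: a:F, c:T. ✓
That's 2 of 3 worlds, so 2/3.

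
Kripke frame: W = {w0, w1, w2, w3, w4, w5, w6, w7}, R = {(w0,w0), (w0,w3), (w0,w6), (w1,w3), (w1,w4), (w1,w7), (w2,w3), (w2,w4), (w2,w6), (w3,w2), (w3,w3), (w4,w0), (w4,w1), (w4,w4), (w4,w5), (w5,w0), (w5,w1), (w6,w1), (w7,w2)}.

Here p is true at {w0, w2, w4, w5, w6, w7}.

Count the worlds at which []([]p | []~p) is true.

0

w0: successors {w0, w3, w6}; []p | []~p there: w0:F, w3:F, w6:T. ✗
w1: successors {w3, w4, w7}; []p | []~p there: w3:F, w4:F, w7:T. ✗
w2: successors {w3, w4, w6}; []p | []~p there: w3:F, w4:F, w6:T. ✗
w3: successors {w2, w3}; []p | []~p there: w2:F, w3:F. ✗
w4: successors {w0, w1, w4, w5}; []p | []~p there: w0:F, w1:F, w4:F, w5:F. ✗
w5: successors {w0, w1}; []p | []~p there: w0:F, w1:F. ✗
w6: successors {w1}; []p | []~p there: w1:F. ✗
w7: successors {w2}; []p | []~p there: w2:F. ✗
Satisfying worlds: ∅.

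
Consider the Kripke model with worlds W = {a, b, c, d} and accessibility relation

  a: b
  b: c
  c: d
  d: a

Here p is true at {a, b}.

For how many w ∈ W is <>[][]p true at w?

2

a: successors {b}; [][]p there: b:F. ✗
b: successors {c}; [][]p there: c:T. ✓
c: successors {d}; [][]p there: d:T. ✓
d: successors {a}; [][]p there: a:F. ✗
Satisfying worlds: {b, c}.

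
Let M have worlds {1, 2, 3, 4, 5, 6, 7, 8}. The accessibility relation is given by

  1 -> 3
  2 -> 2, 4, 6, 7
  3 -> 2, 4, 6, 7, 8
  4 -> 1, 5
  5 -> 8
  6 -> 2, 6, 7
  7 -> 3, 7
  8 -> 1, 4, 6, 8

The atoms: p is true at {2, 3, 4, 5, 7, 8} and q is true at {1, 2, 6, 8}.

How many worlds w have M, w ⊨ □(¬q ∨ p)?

1: successors {3}; ¬q ∨ p there: 3:T. ✓
2: successors {2, 4, 6, 7}; ¬q ∨ p there: 2:T, 4:T, 6:F, 7:T. ✗
3: successors {2, 4, 6, 7, 8}; ¬q ∨ p there: 2:T, 4:T, 6:F, 7:T, 8:T. ✗
4: successors {1, 5}; ¬q ∨ p there: 1:F, 5:T. ✗
5: successors {8}; ¬q ∨ p there: 8:T. ✓
6: successors {2, 6, 7}; ¬q ∨ p there: 2:T, 6:F, 7:T. ✗
7: successors {3, 7}; ¬q ∨ p there: 3:T, 7:T. ✓
8: successors {1, 4, 6, 8}; ¬q ∨ p there: 1:F, 4:T, 6:F, 8:T. ✗
Satisfying worlds: {1, 5, 7}.

3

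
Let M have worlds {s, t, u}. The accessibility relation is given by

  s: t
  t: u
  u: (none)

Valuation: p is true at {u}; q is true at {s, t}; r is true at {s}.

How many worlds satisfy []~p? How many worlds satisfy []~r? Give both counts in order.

For []~p:
s: successors {t}; ~p there: t:T. ✓
t: successors {u}; ~p there: u:F. ✗
u: no successors, so []~p holds vacuously. ✓
— 2 worlds.
For []~r:
s: successors {t}; ~r there: t:T. ✓
t: successors {u}; ~r there: u:T. ✓
u: no successors, so []~r holds vacuously. ✓
— 3 worlds.

2 and 3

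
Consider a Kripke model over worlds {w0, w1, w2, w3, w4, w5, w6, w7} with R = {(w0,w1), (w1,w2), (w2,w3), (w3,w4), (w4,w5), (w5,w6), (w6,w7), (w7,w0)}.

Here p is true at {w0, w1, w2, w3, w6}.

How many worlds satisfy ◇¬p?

3

w0: successors {w1}; ¬p there: w1:F. ✗
w1: successors {w2}; ¬p there: w2:F. ✗
w2: successors {w3}; ¬p there: w3:F. ✗
w3: successors {w4}; ¬p there: w4:T. ✓
w4: successors {w5}; ¬p there: w5:T. ✓
w5: successors {w6}; ¬p there: w6:F. ✗
w6: successors {w7}; ¬p there: w7:T. ✓
w7: successors {w0}; ¬p there: w0:F. ✗
Satisfying worlds: {w3, w4, w6}.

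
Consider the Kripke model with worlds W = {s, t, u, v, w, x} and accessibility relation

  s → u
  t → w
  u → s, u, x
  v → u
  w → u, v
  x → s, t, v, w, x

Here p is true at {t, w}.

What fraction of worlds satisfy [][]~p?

2/3

s: successors {u}; []~p there: u:T. ✓
t: successors {w}; []~p there: w:T. ✓
u: successors {s, u, x}; []~p there: s:T, u:T, x:F. ✗
v: successors {u}; []~p there: u:T. ✓
w: successors {u, v}; []~p there: u:T, v:T. ✓
x: successors {s, t, v, w, x}; []~p there: s:T, t:F, v:T, w:T, x:F. ✗
That's 4 of 6 worlds, so 4/6 = 2/3.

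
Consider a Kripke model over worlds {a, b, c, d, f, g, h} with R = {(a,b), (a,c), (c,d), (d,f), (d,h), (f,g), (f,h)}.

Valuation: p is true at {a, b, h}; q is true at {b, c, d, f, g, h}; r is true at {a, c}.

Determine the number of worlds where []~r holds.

6

a: successors {b, c}; ~r there: b:T, c:F. ✗
b: no successors, so []~r holds vacuously. ✓
c: successors {d}; ~r there: d:T. ✓
d: successors {f, h}; ~r there: f:T, h:T. ✓
f: successors {g, h}; ~r there: g:T, h:T. ✓
g: no successors, so []~r holds vacuously. ✓
h: no successors, so []~r holds vacuously. ✓
Satisfying worlds: {b, c, d, f, g, h}.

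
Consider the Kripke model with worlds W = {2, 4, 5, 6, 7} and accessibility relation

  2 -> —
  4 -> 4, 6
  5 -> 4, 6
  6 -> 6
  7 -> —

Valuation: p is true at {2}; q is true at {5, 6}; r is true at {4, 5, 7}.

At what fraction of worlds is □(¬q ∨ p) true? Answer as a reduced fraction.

2: no successors, so □(¬q ∨ p) holds vacuously. ✓
4: successors {4, 6}; ¬q ∨ p there: 4:T, 6:F. ✗
5: successors {4, 6}; ¬q ∨ p there: 4:T, 6:F. ✗
6: successors {6}; ¬q ∨ p there: 6:F. ✗
7: no successors, so □(¬q ∨ p) holds vacuously. ✓
That's 2 of 5 worlds, so 2/5.

2/5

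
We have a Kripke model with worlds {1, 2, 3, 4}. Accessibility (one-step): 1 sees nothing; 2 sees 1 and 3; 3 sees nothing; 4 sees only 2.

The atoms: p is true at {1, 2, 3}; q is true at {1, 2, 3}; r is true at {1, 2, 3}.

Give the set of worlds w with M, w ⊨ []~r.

{1, 3}

1: no successors, so []~r holds vacuously. ✓
2: successors {1, 3}; ~r there: 1:F, 3:F. ✗
3: no successors, so []~r holds vacuously. ✓
4: successors {2}; ~r there: 2:F. ✗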